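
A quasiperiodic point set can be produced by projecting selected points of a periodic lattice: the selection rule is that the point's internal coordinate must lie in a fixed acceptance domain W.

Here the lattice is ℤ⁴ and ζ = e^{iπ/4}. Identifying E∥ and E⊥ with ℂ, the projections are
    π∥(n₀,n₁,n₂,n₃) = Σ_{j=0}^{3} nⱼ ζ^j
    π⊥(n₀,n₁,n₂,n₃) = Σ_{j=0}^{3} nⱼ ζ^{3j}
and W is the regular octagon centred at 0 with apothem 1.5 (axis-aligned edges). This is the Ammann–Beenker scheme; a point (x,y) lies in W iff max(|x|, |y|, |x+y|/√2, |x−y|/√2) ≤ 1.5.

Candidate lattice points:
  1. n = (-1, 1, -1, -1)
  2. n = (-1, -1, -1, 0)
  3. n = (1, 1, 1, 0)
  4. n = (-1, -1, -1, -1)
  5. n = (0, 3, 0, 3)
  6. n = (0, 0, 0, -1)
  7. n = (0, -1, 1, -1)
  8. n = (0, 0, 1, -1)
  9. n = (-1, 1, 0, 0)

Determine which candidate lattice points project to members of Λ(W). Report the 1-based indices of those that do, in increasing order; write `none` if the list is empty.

π⊥(n) = n₀ + n₁ζ³ + n₂ζ⁶ + n₃ζ⁹ where ζ = e^{iπ/4}.
candidate 1: n = (-1, 1, -1, -1) → π⊥ ≈ (-2.414214, +1.000000); max(|x|,|y|,|x±y|/√2) = 2.414214 > 1.5 ⇒ ∉ W
candidate 2: n = (-1, -1, -1, 0) → π⊥ ≈ (-0.292893, +0.292893); max(|x|,|y|,|x±y|/√2) = 0.414214 ≤ 1.5 ⇒ ∈ W
candidate 3: n = (1, 1, 1, 0) → π⊥ ≈ (+0.292893, -0.292893); max(|x|,|y|,|x±y|/√2) = 0.414214 ≤ 1.5 ⇒ ∈ W
candidate 4: n = (-1, -1, -1, -1) → π⊥ ≈ (-1.000000, -0.414214); max(|x|,|y|,|x±y|/√2) = 1.000000 ≤ 1.5 ⇒ ∈ W
candidate 5: n = (0, 3, 0, 3) → π⊥ ≈ (+0.000000, +4.242641); max(|x|,|y|,|x±y|/√2) = 4.242641 > 1.5 ⇒ ∉ W
candidate 6: n = (0, 0, 0, -1) → π⊥ ≈ (-0.707107, -0.707107); max(|x|,|y|,|x±y|/√2) = 1.000000 ≤ 1.5 ⇒ ∈ W
candidate 7: n = (0, -1, 1, -1) → π⊥ ≈ (+0.000000, -2.414214); max(|x|,|y|,|x±y|/√2) = 2.414214 > 1.5 ⇒ ∉ W
candidate 8: n = (0, 0, 1, -1) → π⊥ ≈ (-0.707107, -1.707107); max(|x|,|y|,|x±y|/√2) = 1.707107 > 1.5 ⇒ ∉ W
candidate 9: n = (-1, 1, 0, 0) → π⊥ ≈ (-1.707107, +0.707107); max(|x|,|y|,|x±y|/√2) = 1.707107 > 1.5 ⇒ ∉ W

2, 3, 4, 6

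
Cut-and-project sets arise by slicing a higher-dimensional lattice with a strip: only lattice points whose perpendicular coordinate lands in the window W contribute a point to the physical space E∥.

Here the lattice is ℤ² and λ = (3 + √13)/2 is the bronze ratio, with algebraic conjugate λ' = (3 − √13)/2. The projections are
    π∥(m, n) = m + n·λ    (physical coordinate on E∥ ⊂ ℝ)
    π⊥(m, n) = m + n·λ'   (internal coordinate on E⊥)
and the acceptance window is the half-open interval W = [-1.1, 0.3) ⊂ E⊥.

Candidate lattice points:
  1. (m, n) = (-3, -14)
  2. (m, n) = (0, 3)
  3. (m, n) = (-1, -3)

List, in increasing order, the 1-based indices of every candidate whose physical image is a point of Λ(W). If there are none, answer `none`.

λ' = (3−√13)/2 ≈ -0.302776.
candidate 1: (m,n)=(-3,-14) → π∥ = -3-14·λ ≈ -49.238859, π⊥ = -3-14·λ' ≈ 1.238859 ∉ [-1.1, 0.3) ⇒ out
candidate 2: (m,n)=(0,3) → π∥ = 0+3·λ ≈ 9.908327, π⊥ = 0+3·λ' ≈ -0.908327 ∈ [-1.1, 0.3) ⇒ IN Λ
candidate 3: (m,n)=(-1,-3) → π∥ = -1-3·λ ≈ -10.908327, π⊥ = -1-3·λ' ≈ -0.091673 ∈ [-1.1, 0.3) ⇒ IN Λ

2, 3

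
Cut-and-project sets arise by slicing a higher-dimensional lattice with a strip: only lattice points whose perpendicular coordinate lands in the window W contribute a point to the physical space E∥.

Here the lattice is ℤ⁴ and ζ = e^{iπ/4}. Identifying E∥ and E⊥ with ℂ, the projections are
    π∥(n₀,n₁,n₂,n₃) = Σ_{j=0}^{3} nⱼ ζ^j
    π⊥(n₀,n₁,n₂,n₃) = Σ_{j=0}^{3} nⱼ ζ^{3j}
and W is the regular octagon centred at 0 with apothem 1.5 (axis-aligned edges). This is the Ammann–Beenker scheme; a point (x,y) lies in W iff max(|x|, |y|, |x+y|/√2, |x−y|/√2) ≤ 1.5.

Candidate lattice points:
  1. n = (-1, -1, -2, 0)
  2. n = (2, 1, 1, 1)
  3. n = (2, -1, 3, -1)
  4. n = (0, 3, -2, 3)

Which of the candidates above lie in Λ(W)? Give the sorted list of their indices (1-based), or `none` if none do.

1

Internal map: ζ^{3j} for j=0..3 gives (1,0), (−√2/2,√2/2), (0,−1), (√2/2,√2/2).
candidate 1: n = (-1, -1, -2, 0) → π⊥ ≈ (-0.292893, +1.292893); max(|x|,|y|,|x±y|/√2) = 1.292893 ≤ 1.5 ⇒ ∈ W
candidate 2: n = (2, 1, 1, 1) → π⊥ ≈ (+2.000000, +0.414214); max(|x|,|y|,|x±y|/√2) = 2.000000 > 1.5 ⇒ ∉ W
candidate 3: n = (2, -1, 3, -1) → π⊥ ≈ (+2.000000, -4.414214); max(|x|,|y|,|x±y|/√2) = 4.535534 > 1.5 ⇒ ∉ W
candidate 4: n = (0, 3, -2, 3) → π⊥ ≈ (+0.000000, +6.242641); max(|x|,|y|,|x±y|/√2) = 6.242641 > 1.5 ⇒ ∉ W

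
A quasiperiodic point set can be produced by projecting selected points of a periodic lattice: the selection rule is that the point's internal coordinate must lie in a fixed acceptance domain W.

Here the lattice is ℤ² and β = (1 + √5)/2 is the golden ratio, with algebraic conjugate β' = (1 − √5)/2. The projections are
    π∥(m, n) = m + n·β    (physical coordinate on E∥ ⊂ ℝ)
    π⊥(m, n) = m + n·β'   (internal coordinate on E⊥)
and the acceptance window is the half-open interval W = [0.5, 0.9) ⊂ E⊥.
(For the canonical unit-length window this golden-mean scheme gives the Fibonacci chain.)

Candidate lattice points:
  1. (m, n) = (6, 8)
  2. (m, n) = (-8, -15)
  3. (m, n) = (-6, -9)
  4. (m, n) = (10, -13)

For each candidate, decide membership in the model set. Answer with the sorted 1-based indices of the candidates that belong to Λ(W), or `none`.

none

Numerically β ≈ 1.618034 and β' = −1/β ≈ -0.618034.
#1 (6,8): internal coord 6 + (8)·β' = +1.055728; +1.055728 ∉ [0.5, 0.9) → out
#2 (-8,-15): internal coord -8 + (-15)·β' = +1.270510; +1.270510 ∉ [0.5, 0.9) → out
#3 (-6,-9): internal coord -6 + (-9)·β' = -0.437694; -0.437694 ∉ [0.5, 0.9) → out
#4 (10,-13): internal coord 10 + (-13)·β' = +18.034442; +18.034442 ∉ [0.5, 0.9) → out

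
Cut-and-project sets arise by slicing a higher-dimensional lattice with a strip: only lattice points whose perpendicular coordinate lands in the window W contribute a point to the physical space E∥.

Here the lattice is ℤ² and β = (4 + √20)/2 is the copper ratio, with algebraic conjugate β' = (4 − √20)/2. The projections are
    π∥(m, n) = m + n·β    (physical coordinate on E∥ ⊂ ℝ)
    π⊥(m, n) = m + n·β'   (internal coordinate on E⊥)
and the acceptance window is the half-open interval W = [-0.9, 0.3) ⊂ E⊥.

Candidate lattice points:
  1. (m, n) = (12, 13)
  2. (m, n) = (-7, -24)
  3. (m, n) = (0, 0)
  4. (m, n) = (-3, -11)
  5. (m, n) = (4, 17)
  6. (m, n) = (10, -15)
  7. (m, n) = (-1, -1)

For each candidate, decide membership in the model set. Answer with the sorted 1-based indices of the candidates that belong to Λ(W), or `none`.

3, 4, 5, 7

β' = (4−√20)/2 ≈ -0.23607.
#1 (12,13): internal coord 12 + (13)·β' = +8.93112; +8.93112 ∉ [-0.9, 0.3) → out
#2 (-7,-24): internal coord -7 + (-24)·β' = -1.33437; -1.33437 ∉ [-0.9, 0.3) → out
#3 (0,0): internal coord 0 + (0)·β' = +0.00000; +0.00000 ∈ [-0.9, 0.3) → IN Λ
#4 (-3,-11): internal coord -3 + (-11)·β' = -0.40325; -0.40325 ∈ [-0.9, 0.3) → IN Λ
#5 (4,17): internal coord 4 + (17)·β' = -0.01316; -0.01316 ∈ [-0.9, 0.3) → IN Λ
#6 (10,-15): internal coord 10 + (-15)·β' = +13.54102; +13.54102 ∉ [-0.9, 0.3) → out
#7 (-1,-1): internal coord -1 + (-1)·β' = -0.76393; -0.76393 ∈ [-0.9, 0.3) → IN Λ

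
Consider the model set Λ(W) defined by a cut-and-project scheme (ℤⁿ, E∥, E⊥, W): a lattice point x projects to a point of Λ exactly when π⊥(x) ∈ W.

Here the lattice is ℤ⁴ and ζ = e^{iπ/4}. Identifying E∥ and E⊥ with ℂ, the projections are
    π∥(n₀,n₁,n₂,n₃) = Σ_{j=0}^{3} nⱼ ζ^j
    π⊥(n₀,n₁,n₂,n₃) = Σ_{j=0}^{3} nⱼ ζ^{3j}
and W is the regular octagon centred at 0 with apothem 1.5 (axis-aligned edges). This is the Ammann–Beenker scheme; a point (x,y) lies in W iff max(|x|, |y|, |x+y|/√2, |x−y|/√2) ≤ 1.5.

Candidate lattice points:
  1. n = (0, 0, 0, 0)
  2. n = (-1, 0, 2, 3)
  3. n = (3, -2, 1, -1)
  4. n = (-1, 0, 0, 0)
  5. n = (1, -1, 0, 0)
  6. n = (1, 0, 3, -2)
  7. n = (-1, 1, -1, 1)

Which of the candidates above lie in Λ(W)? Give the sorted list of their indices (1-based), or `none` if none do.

Internal map: ζ^{3j} for j=0..3 gives (1,0), (−√2/2,√2/2), (0,−1), (√2/2,√2/2).
candidate 1: n = (0, 0, 0, 0) → π⊥ ≈ (+0.00000, +0.00000); max(|x|,|y|,|x±y|/√2) = 0.00000 ≤ 1.5 ⇒ ∈ W
candidate 2: n = (-1, 0, 2, 3) → π⊥ ≈ (+1.12132, +0.12132); max(|x|,|y|,|x±y|/√2) = 1.12132 ≤ 1.5 ⇒ ∈ W
candidate 3: n = (3, -2, 1, -1) → π⊥ ≈ (+3.70711, -3.12132); max(|x|,|y|,|x±y|/√2) = 4.82843 > 1.5 ⇒ ∉ W
candidate 4: n = (-1, 0, 0, 0) → π⊥ ≈ (-1.00000, +0.00000); max(|x|,|y|,|x±y|/√2) = 1.00000 ≤ 1.5 ⇒ ∈ W
candidate 5: n = (1, -1, 0, 0) → π⊥ ≈ (+1.70711, -0.70711); max(|x|,|y|,|x±y|/√2) = 1.70711 > 1.5 ⇒ ∉ W
candidate 6: n = (1, 0, 3, -2) → π⊥ ≈ (-0.41421, -4.41421); max(|x|,|y|,|x±y|/√2) = 4.41421 > 1.5 ⇒ ∉ W
candidate 7: n = (-1, 1, -1, 1) → π⊥ ≈ (-1.00000, +2.41421); max(|x|,|y|,|x±y|/√2) = 2.41421 > 1.5 ⇒ ∉ W

1, 2, 4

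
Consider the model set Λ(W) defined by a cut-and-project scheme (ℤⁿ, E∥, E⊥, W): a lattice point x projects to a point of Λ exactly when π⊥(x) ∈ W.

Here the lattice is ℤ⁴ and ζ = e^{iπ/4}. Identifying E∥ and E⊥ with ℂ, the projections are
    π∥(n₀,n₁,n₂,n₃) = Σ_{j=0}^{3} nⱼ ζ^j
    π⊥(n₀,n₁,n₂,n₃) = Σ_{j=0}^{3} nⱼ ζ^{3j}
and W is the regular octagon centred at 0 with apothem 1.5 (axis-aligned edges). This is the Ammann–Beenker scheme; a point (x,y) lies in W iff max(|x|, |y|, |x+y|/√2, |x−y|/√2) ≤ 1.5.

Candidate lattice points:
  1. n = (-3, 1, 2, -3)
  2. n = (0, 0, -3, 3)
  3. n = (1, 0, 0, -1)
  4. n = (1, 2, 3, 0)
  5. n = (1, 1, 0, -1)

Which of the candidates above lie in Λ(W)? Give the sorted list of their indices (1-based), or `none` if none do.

With ζ = e^{iπ/4} the internal vectors are ζ^0,ζ^3,ζ^6,ζ^9.
candidate 1: n = (-3, 1, 2, -3) → π⊥ ≈ (-5.82843, -3.41421); max(|x|,|y|,|x±y|/√2) = 6.53553 > 1.5 ⇒ ∉ W
candidate 2: n = (0, 0, -3, 3) → π⊥ ≈ (+2.12132, +5.12132); max(|x|,|y|,|x±y|/√2) = 5.12132 > 1.5 ⇒ ∉ W
candidate 3: n = (1, 0, 0, -1) → π⊥ ≈ (+0.29289, -0.70711); max(|x|,|y|,|x±y|/√2) = 0.70711 ≤ 1.5 ⇒ ∈ W
candidate 4: n = (1, 2, 3, 0) → π⊥ ≈ (-0.41421, -1.58579); max(|x|,|y|,|x±y|/√2) = 1.58579 > 1.5 ⇒ ∉ W
candidate 5: n = (1, 1, 0, -1) → π⊥ ≈ (-0.41421, +0.00000); max(|x|,|y|,|x±y|/√2) = 0.41421 ≤ 1.5 ⇒ ∈ W

3, 5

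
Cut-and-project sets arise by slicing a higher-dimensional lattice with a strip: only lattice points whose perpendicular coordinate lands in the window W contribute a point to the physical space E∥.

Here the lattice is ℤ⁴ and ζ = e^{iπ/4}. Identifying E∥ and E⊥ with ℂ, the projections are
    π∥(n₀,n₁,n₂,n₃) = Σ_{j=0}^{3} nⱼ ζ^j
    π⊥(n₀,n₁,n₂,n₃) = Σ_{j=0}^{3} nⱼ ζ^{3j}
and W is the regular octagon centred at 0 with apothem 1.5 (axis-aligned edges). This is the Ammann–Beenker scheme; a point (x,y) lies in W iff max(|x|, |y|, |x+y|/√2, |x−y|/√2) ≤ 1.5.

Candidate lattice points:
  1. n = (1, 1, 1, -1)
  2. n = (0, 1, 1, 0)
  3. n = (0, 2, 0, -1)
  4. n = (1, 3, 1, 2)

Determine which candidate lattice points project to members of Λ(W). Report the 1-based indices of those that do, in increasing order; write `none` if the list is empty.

1, 2

Internal map: ζ^{3j} for j=0..3 gives (1,0), (−√2/2,√2/2), (0,−1), (√2/2,√2/2).
#1 (1, 1, 1, -1): internal (-0.4142, -1.0000); octagon support 1.0000 vs apothem 1.5 → ∈ W
#2 (0, 1, 1, 0): internal (-0.7071, -0.2929); octagon support 0.7071 vs apothem 1.5 → ∈ W
#3 (0, 2, 0, -1): internal (-2.1213, 0.7071); octagon support 2.1213 vs apothem 1.5 → ∉ W
#4 (1, 3, 1, 2): internal (0.2929, 2.5355); octagon support 2.5355 vs apothem 1.5 → ∉ W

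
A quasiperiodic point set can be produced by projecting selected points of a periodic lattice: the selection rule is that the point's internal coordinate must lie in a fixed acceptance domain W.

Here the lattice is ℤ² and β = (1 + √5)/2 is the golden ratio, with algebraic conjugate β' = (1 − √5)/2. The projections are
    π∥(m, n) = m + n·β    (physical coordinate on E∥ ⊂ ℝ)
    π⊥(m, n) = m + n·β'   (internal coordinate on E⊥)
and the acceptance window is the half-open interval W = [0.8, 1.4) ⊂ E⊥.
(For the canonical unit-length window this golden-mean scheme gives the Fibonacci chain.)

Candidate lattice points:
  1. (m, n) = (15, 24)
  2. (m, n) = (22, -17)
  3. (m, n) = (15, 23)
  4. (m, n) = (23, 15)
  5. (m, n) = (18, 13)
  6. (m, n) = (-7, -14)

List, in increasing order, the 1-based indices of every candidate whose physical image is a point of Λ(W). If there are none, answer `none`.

β' = (1−√5)/2 ≈ -0.618034.
#1 (15,24): internal coord 15 + (24)·β' = +0.167184; +0.167184 ∉ [0.8, 1.4) → out
#2 (22,-17): internal coord 22 + (-17)·β' = +32.506578; +32.506578 ∉ [0.8, 1.4) → out
#3 (15,23): internal coord 15 + (23)·β' = +0.785218; +0.785218 ∉ [0.8, 1.4) → out
#4 (23,15): internal coord 23 + (15)·β' = +13.729490; +13.729490 ∉ [0.8, 1.4) → out
#5 (18,13): internal coord 18 + (13)·β' = +9.965558; +9.965558 ∉ [0.8, 1.4) → out
#6 (-7,-14): internal coord -7 + (-14)·β' = +1.652476; +1.652476 ∉ [0.8, 1.4) → out

none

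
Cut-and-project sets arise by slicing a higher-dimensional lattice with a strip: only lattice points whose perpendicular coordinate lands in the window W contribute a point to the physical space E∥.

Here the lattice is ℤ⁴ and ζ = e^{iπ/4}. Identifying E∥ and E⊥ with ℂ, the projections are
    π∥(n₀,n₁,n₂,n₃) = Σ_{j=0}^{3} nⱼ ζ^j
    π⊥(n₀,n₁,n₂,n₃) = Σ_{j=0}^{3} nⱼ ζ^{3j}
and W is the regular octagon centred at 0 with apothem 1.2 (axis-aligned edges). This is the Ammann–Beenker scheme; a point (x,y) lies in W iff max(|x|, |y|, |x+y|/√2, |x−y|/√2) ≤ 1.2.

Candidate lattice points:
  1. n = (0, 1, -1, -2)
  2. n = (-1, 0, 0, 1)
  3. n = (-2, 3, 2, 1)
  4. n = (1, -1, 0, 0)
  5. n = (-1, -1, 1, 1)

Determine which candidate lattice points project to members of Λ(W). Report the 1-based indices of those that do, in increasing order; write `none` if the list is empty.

π⊥(n) = n₀ + n₁ζ³ + n₂ζ⁶ + n₃ζ⁹ where ζ = e^{iπ/4}.
#1 (0, 1, -1, -2): internal (-2.12132, 0.29289); octagon support 2.12132 vs apothem 1.2 → ∉ W
#2 (-1, 0, 0, 1): internal (-0.29289, 0.70711); octagon support 0.70711 vs apothem 1.2 → ∈ W
#3 (-2, 3, 2, 1): internal (-3.41421, 0.82843); octagon support 3.41421 vs apothem 1.2 → ∉ W
#4 (1, -1, 0, 0): internal (1.70711, -0.70711); octagon support 1.70711 vs apothem 1.2 → ∉ W
#5 (-1, -1, 1, 1): internal (0.41421, -1.00000); octagon support 1.00000 vs apothem 1.2 → ∈ W

2, 5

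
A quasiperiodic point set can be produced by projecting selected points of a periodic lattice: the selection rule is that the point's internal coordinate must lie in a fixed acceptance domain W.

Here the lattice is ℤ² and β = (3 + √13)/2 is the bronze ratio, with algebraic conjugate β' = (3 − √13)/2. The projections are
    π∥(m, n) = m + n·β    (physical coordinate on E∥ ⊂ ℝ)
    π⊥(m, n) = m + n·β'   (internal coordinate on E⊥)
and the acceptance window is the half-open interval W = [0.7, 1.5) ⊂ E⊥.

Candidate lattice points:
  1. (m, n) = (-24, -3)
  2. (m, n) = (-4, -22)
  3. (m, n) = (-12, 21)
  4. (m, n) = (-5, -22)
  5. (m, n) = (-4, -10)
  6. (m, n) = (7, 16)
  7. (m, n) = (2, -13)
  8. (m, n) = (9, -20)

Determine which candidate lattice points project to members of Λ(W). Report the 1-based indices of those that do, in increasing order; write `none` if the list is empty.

β' = (3−√13)/2 ≈ -0.3028.
candidate 1: (m,n)=(-24,-3) → π∥ = -24-3·β ≈ -33.9083, π⊥ = -24-3·β' ≈ -23.0917 ∉ [0.7, 1.5) ⇒ out
candidate 2: (m,n)=(-4,-22) → π∥ = -4-22·β ≈ -76.6611, π⊥ = -4-22·β' ≈ 2.6611 ∉ [0.7, 1.5) ⇒ out
candidate 3: (m,n)=(-12,21) → π∥ = -12+21·β ≈ 57.3583, π⊥ = -12+21·β' ≈ -18.3583 ∉ [0.7, 1.5) ⇒ out
candidate 4: (m,n)=(-5,-22) → π∥ = -5-22·β ≈ -77.6611, π⊥ = -5-22·β' ≈ 1.6611 ∉ [0.7, 1.5) ⇒ out
candidate 5: (m,n)=(-4,-10) → π∥ = -4-10·β ≈ -37.0278, π⊥ = -4-10·β' ≈ -0.9722 ∉ [0.7, 1.5) ⇒ out
candidate 6: (m,n)=(7,16) → π∥ = 7+16·β ≈ 59.8444, π⊥ = 7+16·β' ≈ 2.1556 ∉ [0.7, 1.5) ⇒ out
candidate 7: (m,n)=(2,-13) → π∥ = 2-13·β ≈ -40.9361, π⊥ = 2-13·β' ≈ 5.9361 ∉ [0.7, 1.5) ⇒ out
candidate 8: (m,n)=(9,-20) → π∥ = 9-20·β ≈ -57.0555, π⊥ = 9-20·β' ≈ 15.0555 ∉ [0.7, 1.5) ⇒ out

none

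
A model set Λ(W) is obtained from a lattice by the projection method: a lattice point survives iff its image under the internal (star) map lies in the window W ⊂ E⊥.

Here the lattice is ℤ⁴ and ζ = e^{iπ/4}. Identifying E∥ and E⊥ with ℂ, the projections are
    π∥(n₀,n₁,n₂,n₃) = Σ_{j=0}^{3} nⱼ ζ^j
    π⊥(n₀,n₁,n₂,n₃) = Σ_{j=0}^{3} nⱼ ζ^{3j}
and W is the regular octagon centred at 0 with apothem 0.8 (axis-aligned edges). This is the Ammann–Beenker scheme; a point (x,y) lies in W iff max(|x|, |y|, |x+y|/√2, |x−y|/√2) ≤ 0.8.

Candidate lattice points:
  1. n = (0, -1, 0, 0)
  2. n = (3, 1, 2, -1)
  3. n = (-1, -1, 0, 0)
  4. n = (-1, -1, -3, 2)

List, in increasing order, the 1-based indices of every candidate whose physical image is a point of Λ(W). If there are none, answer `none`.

With ζ = e^{iπ/4} the internal vectors are ζ^0,ζ^3,ζ^6,ζ^9.
candidate 1: n = (0, -1, 0, 0) → π⊥ ≈ (+0.707107, -0.707107); max(|x|,|y|,|x±y|/√2) = 1.000000 > 0.8 ⇒ ∉ W
candidate 2: n = (3, 1, 2, -1) → π⊥ ≈ (+1.585786, -2.000000); max(|x|,|y|,|x±y|/√2) = 2.535534 > 0.8 ⇒ ∉ W
candidate 3: n = (-1, -1, 0, 0) → π⊥ ≈ (-0.292893, -0.707107); max(|x|,|y|,|x±y|/√2) = 0.707107 ≤ 0.8 ⇒ ∈ W
candidate 4: n = (-1, -1, -3, 2) → π⊥ ≈ (+1.121320, +3.707107); max(|x|,|y|,|x±y|/√2) = 3.707107 > 0.8 ⇒ ∉ W

3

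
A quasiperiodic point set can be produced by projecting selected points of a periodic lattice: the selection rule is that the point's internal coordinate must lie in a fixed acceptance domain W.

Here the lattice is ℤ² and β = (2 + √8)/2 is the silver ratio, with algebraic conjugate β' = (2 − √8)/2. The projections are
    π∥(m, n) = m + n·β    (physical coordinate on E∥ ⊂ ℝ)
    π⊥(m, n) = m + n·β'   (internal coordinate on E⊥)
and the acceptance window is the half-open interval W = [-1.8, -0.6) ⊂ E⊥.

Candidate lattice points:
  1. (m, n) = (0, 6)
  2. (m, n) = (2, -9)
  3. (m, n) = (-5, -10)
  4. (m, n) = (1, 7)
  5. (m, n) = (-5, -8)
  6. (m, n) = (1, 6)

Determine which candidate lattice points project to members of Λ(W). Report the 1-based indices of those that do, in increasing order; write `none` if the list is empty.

3, 5, 6

β' = (2−√8)/2 ≈ -0.414214.
[1] lift (0,6): star map gives -2.485281; window check -1.8 ≤ -2.485281 < -0.6 is false → out
[2] lift (2,-9): star map gives 5.727922; window check -1.8 ≤ 5.727922 < -0.6 is false → out
[3] lift (-5,-10): star map gives -0.857864; window check -1.8 ≤ -0.857864 < -0.6 is true → IN Λ
[4] lift (1,7): star map gives -1.899495; window check -1.8 ≤ -1.899495 < -0.6 is false → out
[5] lift (-5,-8): star map gives -1.686292; window check -1.8 ≤ -1.686292 < -0.6 is true → IN Λ
[6] lift (1,6): star map gives -1.485281; window check -1.8 ≤ -1.485281 < -0.6 is true → IN Λ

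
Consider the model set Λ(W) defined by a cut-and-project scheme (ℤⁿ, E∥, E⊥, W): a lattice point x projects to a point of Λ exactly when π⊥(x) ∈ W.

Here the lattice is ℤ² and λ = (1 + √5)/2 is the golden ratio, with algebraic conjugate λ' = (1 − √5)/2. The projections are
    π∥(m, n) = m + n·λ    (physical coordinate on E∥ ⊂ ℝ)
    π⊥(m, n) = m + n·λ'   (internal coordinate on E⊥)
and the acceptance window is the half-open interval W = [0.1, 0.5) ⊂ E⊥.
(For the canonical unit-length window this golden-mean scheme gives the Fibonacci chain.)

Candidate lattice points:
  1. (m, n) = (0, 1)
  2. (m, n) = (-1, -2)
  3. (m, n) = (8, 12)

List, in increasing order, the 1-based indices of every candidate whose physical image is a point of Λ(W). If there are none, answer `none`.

Numerically λ ≈ 1.61803 and λ' = −1/λ ≈ -0.61803.
[1] lift (0,1): star map gives -0.61803; window check 0.1 ≤ -0.61803 < 0.5 is false → out
[2] lift (-1,-2): star map gives 0.23607; window check 0.1 ≤ 0.23607 < 0.5 is true → IN Λ
[3] lift (8,12): star map gives 0.58359; window check 0.1 ≤ 0.58359 < 0.5 is false → out

2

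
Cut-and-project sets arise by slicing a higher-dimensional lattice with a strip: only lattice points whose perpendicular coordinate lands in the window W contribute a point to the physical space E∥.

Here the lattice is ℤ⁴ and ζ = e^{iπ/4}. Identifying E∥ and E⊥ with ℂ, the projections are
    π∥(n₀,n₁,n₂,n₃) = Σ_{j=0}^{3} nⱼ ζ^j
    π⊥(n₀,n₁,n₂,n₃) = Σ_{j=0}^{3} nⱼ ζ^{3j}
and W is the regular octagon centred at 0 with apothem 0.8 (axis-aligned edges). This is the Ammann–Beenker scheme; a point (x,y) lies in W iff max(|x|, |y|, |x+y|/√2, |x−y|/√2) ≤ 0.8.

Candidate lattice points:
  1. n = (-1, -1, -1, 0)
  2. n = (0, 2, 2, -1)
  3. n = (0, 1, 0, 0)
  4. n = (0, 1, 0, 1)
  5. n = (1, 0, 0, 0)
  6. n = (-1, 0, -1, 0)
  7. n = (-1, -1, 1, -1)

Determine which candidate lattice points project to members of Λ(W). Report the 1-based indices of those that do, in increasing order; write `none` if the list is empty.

1

π⊥(n) = n₀ + n₁ζ³ + n₂ζ⁶ + n₃ζ⁹ where ζ = e^{iπ/4}.
#1 (-1, -1, -1, 0): internal (-0.29289, 0.29289); octagon support 0.41421 vs apothem 0.8 → ∈ W
#2 (0, 2, 2, -1): internal (-2.12132, -1.29289); octagon support 2.41421 vs apothem 0.8 → ∉ W
#3 (0, 1, 0, 0): internal (-0.70711, 0.70711); octagon support 1.00000 vs apothem 0.8 → ∉ W
#4 (0, 1, 0, 1): internal (0.00000, 1.41421); octagon support 1.41421 vs apothem 0.8 → ∉ W
#5 (1, 0, 0, 0): internal (1.00000, 0.00000); octagon support 1.00000 vs apothem 0.8 → ∉ W
#6 (-1, 0, -1, 0): internal (-1.00000, 1.00000); octagon support 1.41421 vs apothem 0.8 → ∉ W
#7 (-1, -1, 1, -1): internal (-1.00000, -2.41421); octagon support 2.41421 vs apothem 0.8 → ∉ W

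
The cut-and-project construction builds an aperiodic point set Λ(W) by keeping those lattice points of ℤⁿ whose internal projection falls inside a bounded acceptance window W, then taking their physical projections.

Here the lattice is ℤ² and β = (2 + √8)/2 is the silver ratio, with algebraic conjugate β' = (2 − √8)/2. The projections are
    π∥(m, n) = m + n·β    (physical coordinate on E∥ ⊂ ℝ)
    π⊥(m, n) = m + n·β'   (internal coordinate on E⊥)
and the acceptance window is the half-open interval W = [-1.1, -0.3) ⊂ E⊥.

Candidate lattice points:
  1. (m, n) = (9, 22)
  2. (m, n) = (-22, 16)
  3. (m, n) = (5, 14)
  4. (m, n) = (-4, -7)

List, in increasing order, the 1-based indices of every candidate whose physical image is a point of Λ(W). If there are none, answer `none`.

Compute β' = (2−√8)/2 = -0.4142, so π⊥(m,n) = m -0.4142·n.
#1 (9,22): internal coord 9 + (22)·β' = -0.1127; -0.1127 ∉ [-1.1, -0.3) → out
#2 (-22,16): internal coord -22 + (16)·β' = -28.6274; -28.6274 ∉ [-1.1, -0.3) → out
#3 (5,14): internal coord 5 + (14)·β' = -0.7990; -0.7990 ∈ [-1.1, -0.3) → IN Λ
#4 (-4,-7): internal coord -4 + (-7)·β' = -1.1005; -1.1005 ∉ [-1.1, -0.3) → out

3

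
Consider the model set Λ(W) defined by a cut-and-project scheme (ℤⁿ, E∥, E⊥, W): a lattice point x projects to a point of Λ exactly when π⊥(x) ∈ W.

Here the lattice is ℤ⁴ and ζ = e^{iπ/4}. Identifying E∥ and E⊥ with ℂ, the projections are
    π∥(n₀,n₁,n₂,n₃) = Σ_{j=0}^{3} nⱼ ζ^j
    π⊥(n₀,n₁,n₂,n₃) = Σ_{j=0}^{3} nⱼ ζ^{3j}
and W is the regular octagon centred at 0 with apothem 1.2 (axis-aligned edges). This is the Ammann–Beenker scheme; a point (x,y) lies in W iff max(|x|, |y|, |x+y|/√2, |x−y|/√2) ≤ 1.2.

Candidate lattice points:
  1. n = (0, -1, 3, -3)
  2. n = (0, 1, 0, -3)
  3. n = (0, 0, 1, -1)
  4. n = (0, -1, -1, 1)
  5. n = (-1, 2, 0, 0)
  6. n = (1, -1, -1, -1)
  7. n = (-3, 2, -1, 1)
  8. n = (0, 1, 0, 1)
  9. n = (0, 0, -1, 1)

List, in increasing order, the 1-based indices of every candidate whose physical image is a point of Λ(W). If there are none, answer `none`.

Internal map: ζ^{3j} for j=0..3 gives (1,0), (−√2/2,√2/2), (0,−1), (√2/2,√2/2).
#1 (0, -1, 3, -3): internal (-1.4142, -5.8284); octagon support 5.8284 vs apothem 1.2 → ∉ W
#2 (0, 1, 0, -3): internal (-2.8284, -1.4142); octagon support 3.0000 vs apothem 1.2 → ∉ W
#3 (0, 0, 1, -1): internal (-0.7071, -1.7071); octagon support 1.7071 vs apothem 1.2 → ∉ W
#4 (0, -1, -1, 1): internal (1.4142, 1.0000); octagon support 1.7071 vs apothem 1.2 → ∉ W
#5 (-1, 2, 0, 0): internal (-2.4142, 1.4142); octagon support 2.7071 vs apothem 1.2 → ∉ W
#6 (1, -1, -1, -1): internal (1.0000, -0.4142); octagon support 1.0000 vs apothem 1.2 → ∈ W
#7 (-3, 2, -1, 1): internal (-3.7071, 3.1213); octagon support 4.8284 vs apothem 1.2 → ∉ W
#8 (0, 1, 0, 1): internal (0.0000, 1.4142); octagon support 1.4142 vs apothem 1.2 → ∉ W
#9 (0, 0, -1, 1): internal (0.7071, 1.7071); octagon support 1.7071 vs apothem 1.2 → ∉ W

6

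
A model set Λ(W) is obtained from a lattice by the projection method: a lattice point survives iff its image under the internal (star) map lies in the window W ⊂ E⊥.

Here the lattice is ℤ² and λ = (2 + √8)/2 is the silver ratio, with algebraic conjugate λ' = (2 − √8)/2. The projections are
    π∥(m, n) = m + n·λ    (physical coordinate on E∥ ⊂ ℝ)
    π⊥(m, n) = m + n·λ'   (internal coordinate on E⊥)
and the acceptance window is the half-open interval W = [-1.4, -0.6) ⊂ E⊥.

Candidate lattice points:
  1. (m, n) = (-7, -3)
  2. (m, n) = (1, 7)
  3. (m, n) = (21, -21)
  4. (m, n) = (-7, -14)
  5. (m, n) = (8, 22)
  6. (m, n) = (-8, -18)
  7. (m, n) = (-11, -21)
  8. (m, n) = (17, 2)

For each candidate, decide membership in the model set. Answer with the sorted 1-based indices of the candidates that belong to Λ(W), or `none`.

λ' = (2−√8)/2 ≈ -0.414214.
#1 (-7,-3): internal coord -7 + (-3)·λ' = -5.757359; -5.757359 ∉ [-1.4, -0.6) → out
#2 (1,7): internal coord 1 + (7)·λ' = -1.899495; -1.899495 ∉ [-1.4, -0.6) → out
#3 (21,-21): internal coord 21 + (-21)·λ' = +29.698485; +29.698485 ∉ [-1.4, -0.6) → out
#4 (-7,-14): internal coord -7 + (-14)·λ' = -1.201010; -1.201010 ∈ [-1.4, -0.6) → IN Λ
#5 (8,22): internal coord 8 + (22)·λ' = -1.112698; -1.112698 ∈ [-1.4, -0.6) → IN Λ
#6 (-8,-18): internal coord -8 + (-18)·λ' = -0.544156; -0.544156 ∉ [-1.4, -0.6) → out
#7 (-11,-21): internal coord -11 + (-21)·λ' = -2.301515; -2.301515 ∉ [-1.4, -0.6) → out
#8 (17,2): internal coord 17 + (2)·λ' = +16.171573; +16.171573 ∉ [-1.4, -0.6) → out

4, 5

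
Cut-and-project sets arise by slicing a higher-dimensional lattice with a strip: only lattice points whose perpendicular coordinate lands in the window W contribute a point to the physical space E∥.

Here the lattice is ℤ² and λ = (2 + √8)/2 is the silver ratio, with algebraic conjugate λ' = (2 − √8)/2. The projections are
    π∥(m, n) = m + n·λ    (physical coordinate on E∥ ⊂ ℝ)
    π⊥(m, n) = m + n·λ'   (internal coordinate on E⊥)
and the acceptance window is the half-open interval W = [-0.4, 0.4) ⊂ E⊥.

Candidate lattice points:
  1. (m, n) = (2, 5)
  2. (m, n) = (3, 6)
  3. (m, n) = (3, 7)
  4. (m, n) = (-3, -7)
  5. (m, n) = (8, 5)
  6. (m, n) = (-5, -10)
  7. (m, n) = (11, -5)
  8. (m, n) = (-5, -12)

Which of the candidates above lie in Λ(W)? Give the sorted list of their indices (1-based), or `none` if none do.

1, 3, 4, 8

Compute λ' = (2−√8)/2 = -0.4142, so π⊥(m,n) = m -0.4142·n.
#1 (2,5): internal coord 2 + (5)·λ' = -0.0711; -0.0711 ∈ [-0.4, 0.4) → IN Λ
#2 (3,6): internal coord 3 + (6)·λ' = +0.5147; +0.5147 ∉ [-0.4, 0.4) → out
#3 (3,7): internal coord 3 + (7)·λ' = +0.1005; +0.1005 ∈ [-0.4, 0.4) → IN Λ
#4 (-3,-7): internal coord -3 + (-7)·λ' = -0.1005; -0.1005 ∈ [-0.4, 0.4) → IN Λ
#5 (8,5): internal coord 8 + (5)·λ' = +5.9289; +5.9289 ∉ [-0.4, 0.4) → out
#6 (-5,-10): internal coord -5 + (-10)·λ' = -0.8579; -0.8579 ∉ [-0.4, 0.4) → out
#7 (11,-5): internal coord 11 + (-5)·λ' = +13.0711; +13.0711 ∉ [-0.4, 0.4) → out
#8 (-5,-12): internal coord -5 + (-12)·λ' = -0.0294; -0.0294 ∈ [-0.4, 0.4) → IN Λ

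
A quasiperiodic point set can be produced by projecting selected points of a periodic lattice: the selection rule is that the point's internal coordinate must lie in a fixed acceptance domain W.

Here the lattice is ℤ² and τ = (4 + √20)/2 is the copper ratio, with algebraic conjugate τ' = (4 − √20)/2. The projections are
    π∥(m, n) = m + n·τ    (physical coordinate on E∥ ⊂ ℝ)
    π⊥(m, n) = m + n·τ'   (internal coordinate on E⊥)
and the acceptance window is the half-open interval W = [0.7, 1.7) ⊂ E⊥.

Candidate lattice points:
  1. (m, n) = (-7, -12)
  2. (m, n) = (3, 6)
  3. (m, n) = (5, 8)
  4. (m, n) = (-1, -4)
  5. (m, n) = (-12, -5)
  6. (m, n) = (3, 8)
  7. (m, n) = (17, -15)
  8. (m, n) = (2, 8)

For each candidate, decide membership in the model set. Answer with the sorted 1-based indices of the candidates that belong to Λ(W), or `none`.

τ' = (4−√20)/2 ≈ -0.23607.
[1] lift (-7,-12): star map gives -4.16718; window check 0.7 ≤ -4.16718 < 1.7 is false → out
[2] lift (3,6): star map gives 1.58359; window check 0.7 ≤ 1.58359 < 1.7 is true → IN Λ
[3] lift (5,8): star map gives 3.11146; window check 0.7 ≤ 3.11146 < 1.7 is false → out
[4] lift (-1,-4): star map gives -0.05573; window check 0.7 ≤ -0.05573 < 1.7 is false → out
[5] lift (-12,-5): star map gives -10.81966; window check 0.7 ≤ -10.81966 < 1.7 is false → out
[6] lift (3,8): star map gives 1.11146; window check 0.7 ≤ 1.11146 < 1.7 is true → IN Λ
[7] lift (17,-15): star map gives 20.54102; window check 0.7 ≤ 20.54102 < 1.7 is false → out
[8] lift (2,8): star map gives 0.11146; window check 0.7 ≤ 0.11146 < 1.7 is false → out

2, 6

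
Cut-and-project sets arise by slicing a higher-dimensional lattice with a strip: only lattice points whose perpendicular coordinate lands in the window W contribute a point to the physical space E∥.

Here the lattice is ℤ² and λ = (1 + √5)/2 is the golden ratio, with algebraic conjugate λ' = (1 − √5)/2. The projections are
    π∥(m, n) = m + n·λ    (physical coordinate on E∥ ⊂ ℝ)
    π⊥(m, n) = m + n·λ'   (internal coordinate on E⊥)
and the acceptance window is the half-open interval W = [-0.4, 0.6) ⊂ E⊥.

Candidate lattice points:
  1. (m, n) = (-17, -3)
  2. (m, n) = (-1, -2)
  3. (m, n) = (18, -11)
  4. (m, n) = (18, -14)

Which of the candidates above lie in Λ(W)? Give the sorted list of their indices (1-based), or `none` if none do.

2

Compute λ' = (1−√5)/2 = -0.61803, so π⊥(m,n) = m -0.61803·n.
#1 (-17,-3): internal coord -17 + (-3)·λ' = -15.14590; -15.14590 ∉ [-0.4, 0.6) → out
#2 (-1,-2): internal coord -1 + (-2)·λ' = +0.23607; +0.23607 ∈ [-0.4, 0.6) → IN Λ
#3 (18,-11): internal coord 18 + (-11)·λ' = +24.79837; +24.79837 ∉ [-0.4, 0.6) → out
#4 (18,-14): internal coord 18 + (-14)·λ' = +26.65248; +26.65248 ∉ [-0.4, 0.6) → out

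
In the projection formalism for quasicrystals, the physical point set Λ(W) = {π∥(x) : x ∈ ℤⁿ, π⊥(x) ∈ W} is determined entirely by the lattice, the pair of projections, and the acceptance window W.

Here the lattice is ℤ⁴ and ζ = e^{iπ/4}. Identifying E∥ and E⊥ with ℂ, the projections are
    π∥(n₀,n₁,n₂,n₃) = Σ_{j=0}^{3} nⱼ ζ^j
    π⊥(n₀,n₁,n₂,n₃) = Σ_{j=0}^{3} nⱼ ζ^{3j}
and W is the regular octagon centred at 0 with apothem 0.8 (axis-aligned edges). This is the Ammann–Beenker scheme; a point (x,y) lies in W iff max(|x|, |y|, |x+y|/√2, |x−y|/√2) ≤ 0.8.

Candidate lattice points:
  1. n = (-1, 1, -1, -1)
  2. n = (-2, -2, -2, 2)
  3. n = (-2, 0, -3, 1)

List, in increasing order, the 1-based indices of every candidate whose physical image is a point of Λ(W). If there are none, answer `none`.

π⊥(n) = n₀ + n₁ζ³ + n₂ζ⁶ + n₃ζ⁹ where ζ = e^{iπ/4}.
#1 (-1, 1, -1, -1): internal (-2.4142, 1.0000); octagon support 2.4142 vs apothem 0.8 → ∉ W
#2 (-2, -2, -2, 2): internal (0.8284, 2.0000); octagon support 2.0000 vs apothem 0.8 → ∉ W
#3 (-2, 0, -3, 1): internal (-1.2929, 3.7071); octagon support 3.7071 vs apothem 0.8 → ∉ W

none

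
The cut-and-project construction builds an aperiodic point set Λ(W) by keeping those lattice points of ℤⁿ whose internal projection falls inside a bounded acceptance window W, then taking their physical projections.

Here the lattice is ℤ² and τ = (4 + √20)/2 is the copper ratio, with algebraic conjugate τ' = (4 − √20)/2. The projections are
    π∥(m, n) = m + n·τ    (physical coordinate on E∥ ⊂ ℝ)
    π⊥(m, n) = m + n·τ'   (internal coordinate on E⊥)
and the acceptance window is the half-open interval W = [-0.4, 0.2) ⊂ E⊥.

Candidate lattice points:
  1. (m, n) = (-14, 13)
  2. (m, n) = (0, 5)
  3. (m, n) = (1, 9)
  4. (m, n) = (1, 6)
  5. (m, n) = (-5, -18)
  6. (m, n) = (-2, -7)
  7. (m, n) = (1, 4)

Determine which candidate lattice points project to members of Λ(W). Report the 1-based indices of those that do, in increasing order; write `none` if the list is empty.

τ' = (4−√20)/2 ≈ -0.236068.
#1 (-14,13): internal coord -14 + (13)·τ' = -17.068884; -17.068884 ∉ [-0.4, 0.2) → out
#2 (0,5): internal coord 0 + (5)·τ' = -1.180340; -1.180340 ∉ [-0.4, 0.2) → out
#3 (1,9): internal coord 1 + (9)·τ' = -1.124612; -1.124612 ∉ [-0.4, 0.2) → out
#4 (1,6): internal coord 1 + (6)·τ' = -0.416408; -0.416408 ∉ [-0.4, 0.2) → out
#5 (-5,-18): internal coord -5 + (-18)·τ' = -0.750776; -0.750776 ∉ [-0.4, 0.2) → out
#6 (-2,-7): internal coord -2 + (-7)·τ' = -0.347524; -0.347524 ∈ [-0.4, 0.2) → IN Λ
#7 (1,4): internal coord 1 + (4)·τ' = +0.055728; +0.055728 ∈ [-0.4, 0.2) → IN Λ

6, 7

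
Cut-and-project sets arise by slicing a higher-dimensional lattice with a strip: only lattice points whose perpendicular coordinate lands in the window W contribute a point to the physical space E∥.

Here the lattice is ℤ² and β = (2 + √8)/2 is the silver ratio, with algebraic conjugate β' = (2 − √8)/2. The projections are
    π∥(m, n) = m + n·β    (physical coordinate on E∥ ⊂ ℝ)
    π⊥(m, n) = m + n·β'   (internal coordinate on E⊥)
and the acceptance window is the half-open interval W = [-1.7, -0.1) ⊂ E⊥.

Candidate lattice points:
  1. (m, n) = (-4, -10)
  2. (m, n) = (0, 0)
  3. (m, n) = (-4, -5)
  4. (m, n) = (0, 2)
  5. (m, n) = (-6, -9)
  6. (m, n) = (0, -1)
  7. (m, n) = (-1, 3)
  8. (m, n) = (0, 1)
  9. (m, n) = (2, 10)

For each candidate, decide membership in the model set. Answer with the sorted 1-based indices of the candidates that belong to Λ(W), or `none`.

Compute β' = (2−√8)/2 = -0.4142, so π⊥(m,n) = m -0.4142·n.
candidate 1: (m,n)=(-4,-10) → π∥ = -4-10·β ≈ -28.1421, π⊥ = -4-10·β' ≈ 0.1421 ∉ [-1.7, -0.1) ⇒ out
candidate 2: (m,n)=(0,0) → π∥ = 0+0·β ≈ 0.0000, π⊥ = 0+0·β' ≈ 0.0000 ∉ [-1.7, -0.1) ⇒ out
candidate 3: (m,n)=(-4,-5) → π∥ = -4-5·β ≈ -16.0711, π⊥ = -4-5·β' ≈ -1.9289 ∉ [-1.7, -0.1) ⇒ out
candidate 4: (m,n)=(0,2) → π∥ = 0+2·β ≈ 4.8284, π⊥ = 0+2·β' ≈ -0.8284 ∈ [-1.7, -0.1) ⇒ IN Λ
candidate 5: (m,n)=(-6,-9) → π∥ = -6-9·β ≈ -27.7279, π⊥ = -6-9·β' ≈ -2.2721 ∉ [-1.7, -0.1) ⇒ out
candidate 6: (m,n)=(0,-1) → π∥ = 0-1·β ≈ -2.4142, π⊥ = 0-1·β' ≈ 0.4142 ∉ [-1.7, -0.1) ⇒ out
candidate 7: (m,n)=(-1,3) → π∥ = -1+3·β ≈ 6.2426, π⊥ = -1+3·β' ≈ -2.2426 ∉ [-1.7, -0.1) ⇒ out
candidate 8: (m,n)=(0,1) → π∥ = 0+1·β ≈ 2.4142, π⊥ = 0+1·β' ≈ -0.4142 ∈ [-1.7, -0.1) ⇒ IN Λ
candidate 9: (m,n)=(2,10) → π∥ = 2+10·β ≈ 26.1421, π⊥ = 2+10·β' ≈ -2.1421 ∉ [-1.7, -0.1) ⇒ out

4, 8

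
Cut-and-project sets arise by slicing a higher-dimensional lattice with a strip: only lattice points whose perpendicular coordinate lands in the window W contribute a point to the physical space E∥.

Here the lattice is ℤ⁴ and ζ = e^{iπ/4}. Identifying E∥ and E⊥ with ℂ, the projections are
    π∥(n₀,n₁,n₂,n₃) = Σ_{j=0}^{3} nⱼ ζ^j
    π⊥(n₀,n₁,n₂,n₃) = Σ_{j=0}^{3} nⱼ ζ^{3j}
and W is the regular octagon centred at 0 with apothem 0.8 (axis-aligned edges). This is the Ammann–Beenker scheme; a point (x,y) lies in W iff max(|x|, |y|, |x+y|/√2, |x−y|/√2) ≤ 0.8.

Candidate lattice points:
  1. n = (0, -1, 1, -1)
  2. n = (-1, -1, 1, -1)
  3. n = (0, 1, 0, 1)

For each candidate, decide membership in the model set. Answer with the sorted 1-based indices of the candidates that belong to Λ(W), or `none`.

none

With ζ = e^{iπ/4} the internal vectors are ζ^0,ζ^3,ζ^6,ζ^9.
#1 (0, -1, 1, -1): internal (0.00000, -2.41421); octagon support 2.41421 vs apothem 0.8 → ∉ W
#2 (-1, -1, 1, -1): internal (-1.00000, -2.41421); octagon support 2.41421 vs apothem 0.8 → ∉ W
#3 (0, 1, 0, 1): internal (0.00000, 1.41421); octagon support 1.41421 vs apothem 0.8 → ∉ W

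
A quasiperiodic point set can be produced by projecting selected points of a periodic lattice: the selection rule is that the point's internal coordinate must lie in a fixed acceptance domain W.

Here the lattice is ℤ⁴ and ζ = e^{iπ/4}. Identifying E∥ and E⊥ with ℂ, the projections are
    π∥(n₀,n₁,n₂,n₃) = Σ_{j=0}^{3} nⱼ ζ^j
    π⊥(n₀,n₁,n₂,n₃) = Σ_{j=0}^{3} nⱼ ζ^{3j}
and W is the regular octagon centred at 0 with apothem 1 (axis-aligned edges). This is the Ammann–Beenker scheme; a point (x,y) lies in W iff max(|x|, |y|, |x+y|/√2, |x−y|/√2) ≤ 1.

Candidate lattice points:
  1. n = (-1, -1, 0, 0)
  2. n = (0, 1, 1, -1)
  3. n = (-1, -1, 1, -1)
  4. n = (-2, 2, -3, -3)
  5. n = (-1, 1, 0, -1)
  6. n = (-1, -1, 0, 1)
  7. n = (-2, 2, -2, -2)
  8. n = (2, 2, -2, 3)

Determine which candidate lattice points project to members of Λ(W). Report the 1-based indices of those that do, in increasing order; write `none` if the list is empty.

1, 6

π⊥(n) = n₀ + n₁ζ³ + n₂ζ⁶ + n₃ζ⁹ where ζ = e^{iπ/4}.
candidate 1: n = (-1, -1, 0, 0) → π⊥ ≈ (-0.292893, -0.707107); max(|x|,|y|,|x±y|/√2) = 0.707107 ≤ 1 ⇒ ∈ W
candidate 2: n = (0, 1, 1, -1) → π⊥ ≈ (-1.414214, -1.000000); max(|x|,|y|,|x±y|/√2) = 1.707107 > 1 ⇒ ∉ W
candidate 3: n = (-1, -1, 1, -1) → π⊥ ≈ (-1.000000, -2.414214); max(|x|,|y|,|x±y|/√2) = 2.414214 > 1 ⇒ ∉ W
candidate 4: n = (-2, 2, -3, -3) → π⊥ ≈ (-5.535534, +2.292893); max(|x|,|y|,|x±y|/√2) = 5.535534 > 1 ⇒ ∉ W
candidate 5: n = (-1, 1, 0, -1) → π⊥ ≈ (-2.414214, +0.000000); max(|x|,|y|,|x±y|/√2) = 2.414214 > 1 ⇒ ∉ W
candidate 6: n = (-1, -1, 0, 1) → π⊥ ≈ (+0.414214, +0.000000); max(|x|,|y|,|x±y|/√2) = 0.414214 ≤ 1 ⇒ ∈ W
candidate 7: n = (-2, 2, -2, -2) → π⊥ ≈ (-4.828427, +2.000000); max(|x|,|y|,|x±y|/√2) = 4.828427 > 1 ⇒ ∉ W
candidate 8: n = (2, 2, -2, 3) → π⊥ ≈ (+2.707107, +5.535534); max(|x|,|y|,|x±y|/√2) = 5.828427 > 1 ⇒ ∉ W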